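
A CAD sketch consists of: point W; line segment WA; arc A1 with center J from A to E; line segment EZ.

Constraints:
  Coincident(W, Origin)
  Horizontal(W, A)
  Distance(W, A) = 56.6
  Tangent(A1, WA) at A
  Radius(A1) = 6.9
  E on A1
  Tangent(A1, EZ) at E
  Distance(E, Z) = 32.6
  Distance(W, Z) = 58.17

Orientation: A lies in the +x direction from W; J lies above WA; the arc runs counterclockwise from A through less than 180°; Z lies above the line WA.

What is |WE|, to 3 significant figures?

63.3

Checks: |JE| = 6.900 ✓; ∠(JE, EZ) = 90.00° ✓; |EZ| = 32.60 ✓; |WZ| = 58.17 ✓.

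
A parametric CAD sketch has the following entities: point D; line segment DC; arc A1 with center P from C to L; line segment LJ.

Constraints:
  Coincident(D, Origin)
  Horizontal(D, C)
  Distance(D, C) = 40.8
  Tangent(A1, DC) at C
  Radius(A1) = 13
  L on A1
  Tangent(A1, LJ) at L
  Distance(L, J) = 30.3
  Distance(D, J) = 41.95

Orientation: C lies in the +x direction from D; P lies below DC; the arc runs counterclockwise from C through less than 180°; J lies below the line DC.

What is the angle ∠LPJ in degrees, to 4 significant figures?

66.78°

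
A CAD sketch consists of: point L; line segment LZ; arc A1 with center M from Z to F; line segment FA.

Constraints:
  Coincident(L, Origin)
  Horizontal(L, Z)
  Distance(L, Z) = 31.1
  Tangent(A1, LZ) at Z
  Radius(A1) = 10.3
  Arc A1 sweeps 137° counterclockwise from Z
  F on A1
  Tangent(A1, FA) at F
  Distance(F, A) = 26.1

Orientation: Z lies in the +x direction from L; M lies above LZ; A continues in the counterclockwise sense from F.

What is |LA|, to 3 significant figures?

40.4

L is at the origin; LZ is horizontal with |LZ| = 31.1 and Z on the +x side, so Z = (31.1, 0.00). Since A1 is tangent to LZ there, MZ ⟂ LZ, so M = Z + (0, 10.3) = (31.1, 10.3). On A1, Z sits at bearing -90° from M; a 137° counterclockwise sweep puts F at bearing 47°, so F = M + 10.3·(cos 47°, sin 47°) = (38.1, 17.8). A1 meets FA tangentially, so MF is at right angles to FA, so FA runs along (−sin 47°, cos 47°); with |FA| = 26.1, A = (19.0, 35.6). Then |LA| = |A − L| = 40.4.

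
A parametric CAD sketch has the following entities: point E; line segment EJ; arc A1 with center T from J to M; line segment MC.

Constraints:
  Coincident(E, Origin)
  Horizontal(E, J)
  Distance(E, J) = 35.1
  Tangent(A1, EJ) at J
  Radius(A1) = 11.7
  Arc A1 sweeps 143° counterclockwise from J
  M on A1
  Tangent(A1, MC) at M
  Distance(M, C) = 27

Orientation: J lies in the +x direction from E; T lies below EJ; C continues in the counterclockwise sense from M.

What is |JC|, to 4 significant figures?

40.02

E is at the origin; EJ is horizontal with |EJ| = 35.1 and J on the +x side, so J = (35.10, 0.000). Tangency of A1 to EJ means the radius TJ is perpendicular to EJ, so T = J + (0, -11.7) = (35.10, -11.70). On A1, J sits at bearing 90° from T; a 143° counterclockwise sweep puts M at bearing 233°, so M = T + 11.7·(cos 233°, sin 233°) = (28.06, -21.04). The tangent condition forces TM to be normal to MC, so MC runs along (−sin 233°, cos 233°); with |MC| = 27.0, C = (49.62, -37.29). Then |JC| = |C − J| = 40.02.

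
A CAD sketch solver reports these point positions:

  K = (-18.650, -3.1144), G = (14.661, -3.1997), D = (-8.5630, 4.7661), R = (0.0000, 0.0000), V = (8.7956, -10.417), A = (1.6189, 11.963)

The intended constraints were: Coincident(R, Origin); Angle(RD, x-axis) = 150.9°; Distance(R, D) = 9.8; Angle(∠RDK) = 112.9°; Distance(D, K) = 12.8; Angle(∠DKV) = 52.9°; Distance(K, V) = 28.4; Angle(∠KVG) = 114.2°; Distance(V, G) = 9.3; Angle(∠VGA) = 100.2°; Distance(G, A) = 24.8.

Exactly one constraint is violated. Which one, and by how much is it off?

Distance(G, A) = 24.8 — off by 4.80.

R = (0.00, 0.00) ✓; RD at 150.9° ✓; |RD| = 9.800 ✓; ∠RDK = 112.9° ✓; |DK| = 12.80 ✓; ∠DKV = 52.90° ✓; |KV| = 28.40 ✓; ∠KVG = 114.2° ✓; |VG| = 9.300 ✓; ∠VGA = 100.2° ✓; |GA| = 20.00 ✗.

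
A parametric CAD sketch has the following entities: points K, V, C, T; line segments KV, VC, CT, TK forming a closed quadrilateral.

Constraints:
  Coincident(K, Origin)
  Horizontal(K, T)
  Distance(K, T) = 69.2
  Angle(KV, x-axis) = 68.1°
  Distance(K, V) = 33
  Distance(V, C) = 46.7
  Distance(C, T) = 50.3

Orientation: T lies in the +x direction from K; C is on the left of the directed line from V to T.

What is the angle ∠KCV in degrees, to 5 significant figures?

18.717°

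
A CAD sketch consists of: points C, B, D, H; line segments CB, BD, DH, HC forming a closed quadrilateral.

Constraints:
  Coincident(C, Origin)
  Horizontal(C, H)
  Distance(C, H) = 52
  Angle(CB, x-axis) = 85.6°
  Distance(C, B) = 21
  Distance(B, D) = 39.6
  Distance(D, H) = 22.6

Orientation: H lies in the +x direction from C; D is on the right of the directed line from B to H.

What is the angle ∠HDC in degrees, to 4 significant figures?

151.9°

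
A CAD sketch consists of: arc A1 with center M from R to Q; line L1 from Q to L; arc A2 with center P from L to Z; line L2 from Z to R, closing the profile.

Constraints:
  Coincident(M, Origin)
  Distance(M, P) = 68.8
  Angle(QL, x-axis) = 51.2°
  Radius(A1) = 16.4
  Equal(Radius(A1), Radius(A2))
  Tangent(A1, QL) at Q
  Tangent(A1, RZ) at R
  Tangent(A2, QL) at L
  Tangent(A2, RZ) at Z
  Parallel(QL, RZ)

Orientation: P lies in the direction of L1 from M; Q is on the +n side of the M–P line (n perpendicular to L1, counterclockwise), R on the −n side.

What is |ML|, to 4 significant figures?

70.73

The slot axis is L1's direction at 51.2°, so u = (cos 51.2°, sin 51.2°) = (0.6266, 0.7793) and n = (−sin 51.2°, cos 51.2°) = (-0.7793, 0.6266). M is at the origin and P lies 68.8 along u from M, so P = 68.8·u = (43.11, 53.62). Tangency of A1 to both parallel lines with radius 16.4 puts Q and R at M ± 16.4·n: Q = (-12.78, 10.28), R = (12.78, -10.28). Equal radii place L and Z the same way about P: L = P + 16.4·n = (30.33, 63.89), Z = P − 16.4·n = (55.89, 43.34). Then |ML| = |L − M| = 70.73.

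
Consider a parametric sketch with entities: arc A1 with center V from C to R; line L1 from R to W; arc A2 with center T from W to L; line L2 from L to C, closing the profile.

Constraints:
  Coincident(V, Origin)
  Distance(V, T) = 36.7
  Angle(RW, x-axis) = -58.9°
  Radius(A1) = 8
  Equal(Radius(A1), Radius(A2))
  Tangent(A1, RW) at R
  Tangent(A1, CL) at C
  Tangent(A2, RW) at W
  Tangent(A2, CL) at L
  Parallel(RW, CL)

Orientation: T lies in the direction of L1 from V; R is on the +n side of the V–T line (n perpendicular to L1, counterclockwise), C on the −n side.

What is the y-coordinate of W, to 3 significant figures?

-27.3

The slot axis is L1's direction at -58.9°, so u = (cos -58.9°, sin -58.9°) = (0.517, -0.856) and n = (−sin -58.9°, cos -58.9°) = (0.856, 0.517). V is at the origin and T lies 36.7 along u from V, so T = 36.7·u = (19.0, -31.4). Tangency of A1 to both parallel lines with radius 8.0 puts R and C at V ± 8.0·n: R = (6.85, 4.13), C = (-6.85, -4.13). Equal radii place W and L the same way about T: W = T + 8.0·n = (25.8, -27.3), L = T − 8.0·n = (12.1, -35.6). So W.y = -27.3.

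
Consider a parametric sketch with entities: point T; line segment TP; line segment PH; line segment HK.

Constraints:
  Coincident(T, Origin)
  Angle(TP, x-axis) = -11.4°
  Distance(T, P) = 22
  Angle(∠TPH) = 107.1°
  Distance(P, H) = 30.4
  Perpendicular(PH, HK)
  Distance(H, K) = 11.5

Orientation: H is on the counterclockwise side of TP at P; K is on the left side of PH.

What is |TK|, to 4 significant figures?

38.08

T is at the origin; TP runs at -11.4° with length 22.0, so P = 22.0·(cos -11.4°, sin -11.4°) = (21.57, -4.348). ∠TPH = 107.1°, so PH runs at -11.4° + (180° − 107.1°) = 61.50° from the x-axis; with |PH| = 30.4, H = P + 30.4·(cos 61.50°, sin 61.50°) = (36.07, 22.37). PH ⟂ HK; with |HK| = 11.5 on the left of PH, K = H + 11.5·(-0.8788, 0.4772) = (25.97, 27.85). Then |TK| = |K − T| = 38.08.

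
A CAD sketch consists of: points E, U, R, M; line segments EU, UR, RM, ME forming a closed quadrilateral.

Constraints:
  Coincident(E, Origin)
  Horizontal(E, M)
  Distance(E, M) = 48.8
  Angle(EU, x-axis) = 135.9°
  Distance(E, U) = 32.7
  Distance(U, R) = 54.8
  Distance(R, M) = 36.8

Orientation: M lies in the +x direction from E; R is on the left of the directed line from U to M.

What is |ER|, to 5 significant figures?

44.199

Checks: |UR| = 54.80 ✓; |RM| = 36.80 ✓.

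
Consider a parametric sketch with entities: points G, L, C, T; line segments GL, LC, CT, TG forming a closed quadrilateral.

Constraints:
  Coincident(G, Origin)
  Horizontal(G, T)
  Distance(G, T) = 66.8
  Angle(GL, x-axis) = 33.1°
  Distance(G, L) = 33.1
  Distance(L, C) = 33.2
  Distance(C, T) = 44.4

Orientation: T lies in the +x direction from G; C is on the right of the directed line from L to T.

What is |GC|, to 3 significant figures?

29.2

G is at the origin; GT is horizontal with |GT| = 66.8 and T in +x, so T = (66.8, 0). GL runs at 33.1° with |GL| = 33.1, so L = (27.7, 18.1). C is determined by |LC| = 33.2 and |CT| = 44.4 together: it lies at the intersection of circle(L, 33.2) and circle(T, 44.4). With |LT| = 43.1, the foot of the radical line on LT is 11.4 from L and the perpendicular offset is √(33.2² − 11.4²) = 31.2. Taking the right-of-LT solution: C = (25.0, -15.0).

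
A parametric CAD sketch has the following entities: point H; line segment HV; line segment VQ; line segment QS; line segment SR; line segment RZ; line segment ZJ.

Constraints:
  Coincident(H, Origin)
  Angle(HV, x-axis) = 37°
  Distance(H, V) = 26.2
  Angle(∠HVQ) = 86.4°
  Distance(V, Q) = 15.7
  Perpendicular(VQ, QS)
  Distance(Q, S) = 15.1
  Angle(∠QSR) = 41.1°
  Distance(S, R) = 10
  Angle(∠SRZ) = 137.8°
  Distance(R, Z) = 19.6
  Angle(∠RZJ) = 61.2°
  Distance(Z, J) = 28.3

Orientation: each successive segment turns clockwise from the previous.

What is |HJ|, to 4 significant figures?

40.36

H is at the origin; HV runs at 37.0° with length 26.2, so V = (20.92, 15.77). ∠HVQ = 86.4° gives VQ at -56.60° from the x-axis; with |VQ| = 15.7, Q = (29.57, 2.660). VQ ⟂ QS, so QS runs at -146.6°; with |QS| = 15.1, S = (16.96, -5.652). ∠QSR = 41.1° gives SR at 74.50° from the x-axis; with |SR| = 10.0, R = (19.63, 3.984). ∠SRZ = 137.8° gives RZ at 32.30° from the x-axis; with |RZ| = 19.6, Z = (36.20, 14.46). ∠RZJ = 61.2° gives ZJ at -86.50° from the x-axis; with |ZJ| = 28.3, J = (37.93, -13.79). Then |HJ| = |J − H| = 40.36.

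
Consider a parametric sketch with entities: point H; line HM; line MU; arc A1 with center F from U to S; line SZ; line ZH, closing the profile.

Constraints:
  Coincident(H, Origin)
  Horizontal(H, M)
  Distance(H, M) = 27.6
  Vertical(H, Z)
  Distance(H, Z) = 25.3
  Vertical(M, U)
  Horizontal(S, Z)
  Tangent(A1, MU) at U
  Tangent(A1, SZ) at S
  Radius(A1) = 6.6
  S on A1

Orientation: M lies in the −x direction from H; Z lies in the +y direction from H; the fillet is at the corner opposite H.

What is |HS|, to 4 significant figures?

32.88

H is at the origin; H and M share the same y with |HM| = 27.6 and M on the −x side, so M = (-27.60, 0.000). HZ is vertical with |HZ| = 25.3 and Z on the +y side, so Z = (0.000, 25.30). The virtual corner opposite H is at (-27.60, 25.30). The tangent condition forces FU to be normal to MU and tangency of A1 to SZ means the radius FS is perpendicular to SZ, with radius 6.6, so the center F sits 6.6 in from both sides at F = (-21.00, 18.70). That places the tangent points at U = (-27.60, 18.70) on MU and S = (-21.00, 25.30) on SZ. Then |HS| = |S − H| = 32.88.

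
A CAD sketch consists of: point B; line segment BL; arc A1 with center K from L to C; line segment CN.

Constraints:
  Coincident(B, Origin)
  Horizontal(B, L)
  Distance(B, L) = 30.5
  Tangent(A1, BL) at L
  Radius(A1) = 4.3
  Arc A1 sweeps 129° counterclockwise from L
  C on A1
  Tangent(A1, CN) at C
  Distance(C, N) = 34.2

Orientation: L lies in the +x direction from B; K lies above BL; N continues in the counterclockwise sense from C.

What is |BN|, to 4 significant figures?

35.77

On A1, L sits at bearing -90° from K; a 129° counterclockwise sweep puts C at bearing 39°, so C = K + 4.3·(cos 39°, sin 39°) = (33.84, 7.006). The tangent condition forces KC to be normal to CN, so CN runs along (−sin 39°, cos 39°); with |CN| = 34.2, N = (12.32, 33.58). Then |BN| = |N − B| = 35.77.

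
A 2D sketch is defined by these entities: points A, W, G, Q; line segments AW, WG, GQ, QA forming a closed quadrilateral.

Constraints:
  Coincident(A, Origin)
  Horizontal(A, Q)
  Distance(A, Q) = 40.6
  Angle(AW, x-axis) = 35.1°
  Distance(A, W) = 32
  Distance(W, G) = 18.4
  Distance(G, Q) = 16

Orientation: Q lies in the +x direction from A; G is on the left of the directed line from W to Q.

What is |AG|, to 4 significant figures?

47.01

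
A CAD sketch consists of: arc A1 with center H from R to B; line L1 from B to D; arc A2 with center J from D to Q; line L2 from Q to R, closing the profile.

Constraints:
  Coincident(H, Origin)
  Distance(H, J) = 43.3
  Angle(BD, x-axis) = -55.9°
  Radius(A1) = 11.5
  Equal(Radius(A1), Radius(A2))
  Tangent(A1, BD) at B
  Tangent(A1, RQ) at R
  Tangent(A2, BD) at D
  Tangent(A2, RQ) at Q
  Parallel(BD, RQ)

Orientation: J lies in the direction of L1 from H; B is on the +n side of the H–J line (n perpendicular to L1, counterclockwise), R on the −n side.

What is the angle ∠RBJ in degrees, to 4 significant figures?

75.13°

The slot axis is L1's direction at -55.9°, so u = (cos -55.9°, sin -55.9°) = (0.5606, -0.8281) and n = (−sin -55.9°, cos -55.9°) = (0.8281, 0.5606). H is at the origin and J lies 43.3 along u from H, so J = 43.3·u = (24.28, -35.86). Tangency of A1 to both parallel lines with radius 11.5 puts B and R at H ± 11.5·n: B = (9.523, 6.447), R = (-9.523, -6.447). Then cos ∠RBJ = BR·BJ / (|BR||BJ|), giving 75.13°.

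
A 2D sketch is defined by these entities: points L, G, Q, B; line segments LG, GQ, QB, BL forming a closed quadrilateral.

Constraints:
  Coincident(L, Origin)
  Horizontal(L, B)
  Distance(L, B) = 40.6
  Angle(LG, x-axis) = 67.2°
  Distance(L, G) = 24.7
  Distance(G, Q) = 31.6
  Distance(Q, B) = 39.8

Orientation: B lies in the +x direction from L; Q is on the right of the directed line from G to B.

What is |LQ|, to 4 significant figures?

7.957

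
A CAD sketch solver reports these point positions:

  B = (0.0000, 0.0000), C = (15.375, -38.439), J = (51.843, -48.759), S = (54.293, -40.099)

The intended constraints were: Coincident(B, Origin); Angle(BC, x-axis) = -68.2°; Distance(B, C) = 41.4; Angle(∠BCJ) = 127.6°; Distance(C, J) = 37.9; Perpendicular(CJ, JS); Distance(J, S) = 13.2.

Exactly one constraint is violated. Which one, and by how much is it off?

Distance(J, S) = 13.2 — off by 4.20.

B = (0.00, 0.00) ✓; BC at -68.20° ✓; |BC| = 41.40 ✓; ∠BCJ = 127.6° ✓; |CJ| = 37.90 ✓; ∠(CJ, JS) = 90.00° ✓; |JS| = 9.000 ✗.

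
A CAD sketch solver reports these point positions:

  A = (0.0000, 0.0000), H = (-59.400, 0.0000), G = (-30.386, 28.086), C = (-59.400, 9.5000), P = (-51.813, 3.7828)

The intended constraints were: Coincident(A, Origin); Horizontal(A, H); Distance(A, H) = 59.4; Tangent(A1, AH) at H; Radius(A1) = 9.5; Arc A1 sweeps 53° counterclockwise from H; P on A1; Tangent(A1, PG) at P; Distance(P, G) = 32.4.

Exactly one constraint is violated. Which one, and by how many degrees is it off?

Tangent(A1, PG) at P — off by 4.40°.

A = (0.00, 0.00) ✓; A.y = 0.00, H.y = 0.00 ✓; |AH| = 59.40 ✓; ∠(CH, HA) = 90.00° ✓; |CH| = 9.500 ✓; bearing(C→P) − bearing(C→H) = 53.00° ✓; |CP| = 9.500 ✓; ∠(CP, PG) = 94.40° ✗; |PG| = 32.40 ✓.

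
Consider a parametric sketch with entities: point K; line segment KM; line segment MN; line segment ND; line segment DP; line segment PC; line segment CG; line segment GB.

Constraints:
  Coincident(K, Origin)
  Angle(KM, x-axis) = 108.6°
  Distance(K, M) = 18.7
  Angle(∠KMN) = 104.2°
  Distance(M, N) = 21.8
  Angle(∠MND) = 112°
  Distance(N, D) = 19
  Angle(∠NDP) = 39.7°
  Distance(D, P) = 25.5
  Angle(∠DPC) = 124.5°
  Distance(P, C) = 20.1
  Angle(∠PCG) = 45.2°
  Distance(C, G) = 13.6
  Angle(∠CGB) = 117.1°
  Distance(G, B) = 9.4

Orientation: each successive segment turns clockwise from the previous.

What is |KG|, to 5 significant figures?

31.007

∠DPC = 124.5° gives PC at 129.00° from the x-axis; with |PC| = 20.1, C = (-10.185, 32.200). ∠PCG = 45.2° gives CG at -5.8000° from the x-axis; with |CG| = 13.6, G = (3.3452, 30.826). Then |KG| = |G − K| = 31.007.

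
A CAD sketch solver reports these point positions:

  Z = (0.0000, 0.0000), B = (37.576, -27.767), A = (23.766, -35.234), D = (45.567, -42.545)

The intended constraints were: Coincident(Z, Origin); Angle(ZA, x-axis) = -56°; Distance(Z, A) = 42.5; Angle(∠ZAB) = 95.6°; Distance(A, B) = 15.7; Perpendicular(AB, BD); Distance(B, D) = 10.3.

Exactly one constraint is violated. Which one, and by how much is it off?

Distance(B, D) = 10.3 — off by 6.50.

Z = (0.00, 0.00) ✓; ZA at -56.00° ✓; |ZA| = 42.50 ✓; ∠ZAB = 95.60° ✓; |AB| = 15.70 ✓; ∠(AB, BD) = 90.00° ✓; |BD| = 16.80 ✗.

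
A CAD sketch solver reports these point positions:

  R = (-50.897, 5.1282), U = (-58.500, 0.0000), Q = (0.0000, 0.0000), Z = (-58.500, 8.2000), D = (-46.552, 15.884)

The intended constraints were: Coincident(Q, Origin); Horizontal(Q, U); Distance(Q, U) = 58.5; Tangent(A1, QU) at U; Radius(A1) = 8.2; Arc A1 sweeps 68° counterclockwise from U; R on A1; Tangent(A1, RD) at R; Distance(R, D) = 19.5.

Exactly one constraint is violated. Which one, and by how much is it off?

Distance(R, D) = 19.5 — off by 7.90.

Q = (0.00, 0.00) ✓; Q.y = 0.00, U.y = 0.00 ✓; |QU| = 58.50 ✓; ∠(ZU, UQ) = 90.00° ✓; |ZU| = 8.200 ✓; bearing(Z→R) − bearing(Z→U) = 68.00° ✓; |ZR| = 8.200 ✓; ∠(ZR, RD) = 90.00° ✓; |RD| = 11.60 ✗.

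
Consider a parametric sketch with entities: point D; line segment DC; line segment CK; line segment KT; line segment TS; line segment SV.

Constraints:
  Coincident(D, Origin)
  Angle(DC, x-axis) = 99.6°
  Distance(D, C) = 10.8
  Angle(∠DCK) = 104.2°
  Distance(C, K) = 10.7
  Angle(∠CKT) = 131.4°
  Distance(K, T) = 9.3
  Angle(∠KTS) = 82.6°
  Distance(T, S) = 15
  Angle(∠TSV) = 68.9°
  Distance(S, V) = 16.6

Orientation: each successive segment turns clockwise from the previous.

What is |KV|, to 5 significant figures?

10.025

D is at the origin; DC runs at 99.6° with length 10.8, so C = (-1.8011, 10.649). ∠DCK = 104.2° gives CK at 23.800° from the x-axis; with |CK| = 10.7, K = (7.9890, 14.967). ∠CKT = 131.4° gives KT at -24.800° from the x-axis; with |KT| = 9.3, T = (16.431, 11.066). ∠KTS = 82.6° gives TS at -122.20° from the x-axis; with |TS| = 15.0, S = (8.4382, -1.6271). ∠TSV = 68.9° gives SV at 126.70° from the x-axis; with |SV| = 16.6, V = (-1.4824, 11.682). Then |KV| = |V − K| = 10.025.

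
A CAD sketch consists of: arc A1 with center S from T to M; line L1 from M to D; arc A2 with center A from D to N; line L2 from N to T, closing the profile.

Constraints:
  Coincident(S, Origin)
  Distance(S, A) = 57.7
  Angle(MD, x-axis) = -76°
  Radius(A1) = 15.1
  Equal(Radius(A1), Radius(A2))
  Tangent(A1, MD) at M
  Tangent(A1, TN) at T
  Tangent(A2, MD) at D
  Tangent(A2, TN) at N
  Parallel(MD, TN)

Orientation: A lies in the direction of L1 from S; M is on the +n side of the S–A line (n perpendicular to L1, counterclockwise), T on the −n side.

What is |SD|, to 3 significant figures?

59.6

The slot axis is L1's direction at -76.0°, so u = (cos -76.0°, sin -76.0°) = (0.242, -0.970) and n = (−sin -76.0°, cos -76.0°) = (0.970, 0.242). S is at the origin and A lies 57.7 along u from S, so A = 57.7·u = (14.0, -56.0). Tangency of A1 to both parallel lines with radius 15.1 puts M and T at S ± 15.1·n: M = (14.7, 3.65), T = (-14.7, -3.65). Equal radii place D and N the same way about A: D = A + 15.1·n = (28.6, -52.3), N = A − 15.1·n = (-0.693, -59.6). Then |SD| = |D − S| = 59.6.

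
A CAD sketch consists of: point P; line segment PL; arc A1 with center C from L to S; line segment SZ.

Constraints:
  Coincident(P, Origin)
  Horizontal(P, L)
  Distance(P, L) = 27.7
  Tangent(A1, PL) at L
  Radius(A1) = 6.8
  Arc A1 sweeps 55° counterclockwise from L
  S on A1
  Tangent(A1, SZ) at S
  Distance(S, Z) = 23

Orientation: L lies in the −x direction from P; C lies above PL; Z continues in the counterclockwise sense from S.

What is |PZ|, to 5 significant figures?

23.506

On A1, L sits at bearing -90° from C; a 55° counterclockwise sweep puts S at bearing -35°, so S = C + 6.8·(cos -35°, sin -35°) = (-22.130, 2.8997). Tangency of A1 to SZ means the radius CS is perpendicular to SZ, so SZ runs along (−sin -35°, cos -35°); with |SZ| = 23.0, Z = (-8.9375, 21.740). Then |PZ| = |Z − P| = 23.506.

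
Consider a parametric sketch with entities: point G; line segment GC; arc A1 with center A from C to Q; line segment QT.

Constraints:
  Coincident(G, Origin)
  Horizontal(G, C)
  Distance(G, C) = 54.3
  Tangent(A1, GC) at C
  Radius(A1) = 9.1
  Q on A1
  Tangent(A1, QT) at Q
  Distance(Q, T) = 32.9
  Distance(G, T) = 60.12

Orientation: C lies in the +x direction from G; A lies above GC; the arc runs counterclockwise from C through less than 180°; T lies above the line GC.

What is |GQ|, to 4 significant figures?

63.46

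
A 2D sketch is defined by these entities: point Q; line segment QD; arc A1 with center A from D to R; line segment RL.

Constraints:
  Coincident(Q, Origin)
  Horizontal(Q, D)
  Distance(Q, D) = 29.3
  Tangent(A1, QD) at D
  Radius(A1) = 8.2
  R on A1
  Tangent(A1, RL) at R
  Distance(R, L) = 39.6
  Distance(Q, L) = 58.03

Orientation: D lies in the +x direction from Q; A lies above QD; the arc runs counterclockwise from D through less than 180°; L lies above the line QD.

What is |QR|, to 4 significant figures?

38.57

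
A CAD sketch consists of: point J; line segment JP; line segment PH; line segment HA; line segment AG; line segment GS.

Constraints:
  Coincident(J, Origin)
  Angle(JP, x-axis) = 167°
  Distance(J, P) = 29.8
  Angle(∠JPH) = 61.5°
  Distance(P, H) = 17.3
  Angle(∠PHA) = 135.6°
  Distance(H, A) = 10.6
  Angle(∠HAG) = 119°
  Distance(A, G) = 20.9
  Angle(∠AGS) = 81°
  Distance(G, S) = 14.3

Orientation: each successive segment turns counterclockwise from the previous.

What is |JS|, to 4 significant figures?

9.123

∠HAG = 119.0° gives AG at 30.90° from the x-axis; with |AG| = 20.9, G = (2.691, -4.550). ∠AGS = 81.0° gives GS at 129.9° from the x-axis; with |GS| = 14.3, S = (-6.482, 6.420). Then |JS| = |S − J| = 9.123.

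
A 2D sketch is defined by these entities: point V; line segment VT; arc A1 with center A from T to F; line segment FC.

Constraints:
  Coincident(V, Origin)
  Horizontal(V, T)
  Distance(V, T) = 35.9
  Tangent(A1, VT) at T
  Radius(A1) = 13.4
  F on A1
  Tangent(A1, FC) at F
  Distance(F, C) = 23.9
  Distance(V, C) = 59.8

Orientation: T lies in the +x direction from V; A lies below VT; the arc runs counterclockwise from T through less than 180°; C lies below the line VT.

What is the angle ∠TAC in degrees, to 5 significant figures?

160.22°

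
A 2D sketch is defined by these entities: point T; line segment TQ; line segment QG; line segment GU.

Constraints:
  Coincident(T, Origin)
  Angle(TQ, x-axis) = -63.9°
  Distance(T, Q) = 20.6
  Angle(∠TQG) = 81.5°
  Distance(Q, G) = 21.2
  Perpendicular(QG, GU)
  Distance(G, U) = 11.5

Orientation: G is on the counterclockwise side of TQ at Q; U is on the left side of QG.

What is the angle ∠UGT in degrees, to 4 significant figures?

41.70°

∠TQG = 81.5°, so QG runs at -63.9° + (180° − 81.5°) = 34.60° from the x-axis; with |QG| = 21.2, G = Q + 21.2·(cos 34.60°, sin 34.60°) = (26.51, -6.461). The perpendicularity gives GU at right angles to QG; with |GU| = 11.5 on the left of QG, U = G + 11.5·(-0.5678, 0.8231) = (19.98, 3.005). Then cos ∠UGT = GU·GT / (|GU||GT|), giving 41.70°.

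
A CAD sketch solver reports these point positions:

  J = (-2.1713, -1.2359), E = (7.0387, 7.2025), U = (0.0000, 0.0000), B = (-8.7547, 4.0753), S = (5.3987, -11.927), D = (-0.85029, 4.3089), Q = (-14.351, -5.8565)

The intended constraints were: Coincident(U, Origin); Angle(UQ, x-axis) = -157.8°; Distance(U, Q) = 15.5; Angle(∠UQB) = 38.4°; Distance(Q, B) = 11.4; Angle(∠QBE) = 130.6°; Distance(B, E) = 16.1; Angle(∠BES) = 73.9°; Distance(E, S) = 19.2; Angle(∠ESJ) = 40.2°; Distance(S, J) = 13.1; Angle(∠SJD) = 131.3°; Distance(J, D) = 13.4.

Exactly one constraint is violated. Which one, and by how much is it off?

Distance(J, D) = 13.4 — off by 7.70.

U = (0.00, 0.00) ✓; UQ at -157.8° ✓; |UQ| = 15.50 ✓; ∠UQB = 38.40° ✓; |QB| = 11.40 ✓; ∠QBE = 130.6° ✓; |BE| = 16.10 ✓; ∠BES = 73.90° ✓; |ES| = 19.20 ✓; ∠ESJ = 40.20° ✓; |SJ| = 13.10 ✓; ∠SJD = 131.3° ✓; |JD| = 5.700 ✗.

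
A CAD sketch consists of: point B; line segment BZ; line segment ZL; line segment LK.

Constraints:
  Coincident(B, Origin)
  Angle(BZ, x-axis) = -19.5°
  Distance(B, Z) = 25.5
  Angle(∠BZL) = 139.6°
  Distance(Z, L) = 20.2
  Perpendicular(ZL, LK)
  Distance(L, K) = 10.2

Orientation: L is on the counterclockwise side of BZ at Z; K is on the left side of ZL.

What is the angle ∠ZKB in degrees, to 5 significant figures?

35.865°

B is at the origin; BZ runs at -19.5° with length 25.5, so Z = 25.5·(cos -19.5°, sin -19.5°) = (24.037, -8.5121). ∠BZL = 139.6°, so ZL runs at -19.5° + (180° − 139.6°) = 20.900° from the x-axis; with |ZL| = 20.2, L = Z + 20.2·(cos 20.900°, sin 20.900°) = (42.908, -1.3060). The perpendicularity gives LK at right angles to ZL; with |LK| = 10.2 on the left of ZL, K = L + 10.2·(-0.35674, 0.93420) = (39.270, 8.2229). Then cos ∠ZKB = KZ·KB / (|KZ||KB|), giving 35.865°.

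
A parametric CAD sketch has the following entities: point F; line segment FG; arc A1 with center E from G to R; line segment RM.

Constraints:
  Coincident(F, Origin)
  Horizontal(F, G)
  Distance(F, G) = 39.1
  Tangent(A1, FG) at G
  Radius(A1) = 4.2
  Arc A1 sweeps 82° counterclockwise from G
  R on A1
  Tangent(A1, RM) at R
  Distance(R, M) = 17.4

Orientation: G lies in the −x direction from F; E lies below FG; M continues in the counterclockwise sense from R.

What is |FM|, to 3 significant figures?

50.2

F is at the origin; FG is horizontal with |FG| = 39.1 and G on the −x side, so G = (-39.1, 0.00). Tangency of A1 to FG means the radius EG is perpendicular to FG, so E = G + (0, -4.2) = (-39.1, -4.20). On A1, G sits at bearing 90° from E; an 82° counterclockwise sweep puts R at bearing 172°, so R = E + 4.2·(cos 172°, sin 172°) = (-43.3, -3.62). Tangency of A1 to RM means the radius ER is perpendicular to RM, so RM runs along (−sin 172°, cos 172°); with |RM| = 17.4, M = (-45.7, -20.8). Then |FM| = |M − F| = 50.2.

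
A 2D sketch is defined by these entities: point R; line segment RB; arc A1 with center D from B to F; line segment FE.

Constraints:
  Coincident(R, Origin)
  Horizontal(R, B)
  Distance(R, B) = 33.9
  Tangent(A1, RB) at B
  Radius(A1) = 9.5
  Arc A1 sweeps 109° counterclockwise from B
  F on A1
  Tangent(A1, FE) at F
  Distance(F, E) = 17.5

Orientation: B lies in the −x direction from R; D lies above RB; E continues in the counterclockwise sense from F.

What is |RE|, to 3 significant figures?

42.3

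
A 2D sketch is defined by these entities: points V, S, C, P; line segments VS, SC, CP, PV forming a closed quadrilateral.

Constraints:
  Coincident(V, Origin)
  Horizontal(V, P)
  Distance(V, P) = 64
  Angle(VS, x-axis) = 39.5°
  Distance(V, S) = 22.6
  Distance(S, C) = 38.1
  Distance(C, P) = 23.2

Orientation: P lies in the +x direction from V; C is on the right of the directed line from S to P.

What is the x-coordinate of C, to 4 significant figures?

44.45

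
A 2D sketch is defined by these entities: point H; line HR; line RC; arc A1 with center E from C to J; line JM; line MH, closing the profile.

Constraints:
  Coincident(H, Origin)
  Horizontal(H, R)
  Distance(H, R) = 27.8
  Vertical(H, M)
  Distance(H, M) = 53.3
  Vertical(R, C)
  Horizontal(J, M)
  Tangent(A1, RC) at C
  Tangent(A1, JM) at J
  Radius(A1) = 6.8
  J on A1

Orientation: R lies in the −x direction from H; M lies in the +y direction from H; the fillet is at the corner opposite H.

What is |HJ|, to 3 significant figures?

57.3

H is at the origin; H and R share the same y with |HR| = 27.8 and R on the −x side, so R = (-27.8, 0.00). H and M share the same x with |HM| = 53.3 and M on the +y side, so M = (0.00, 53.3). The virtual corner opposite H is at (-27.8, 53.3). Since A1 is tangent to RC there, EC ⟂ RC and A1 meets JM tangentially, so EJ is at right angles to JM, with radius 6.8, so the center E sits 6.8 in from both sides at E = (-21.0, 46.5). That places the tangent points at C = (-27.8, 46.5) on RC and J = (-21.0, 53.3) on JM. Then |HJ| = |J − H| = 57.3.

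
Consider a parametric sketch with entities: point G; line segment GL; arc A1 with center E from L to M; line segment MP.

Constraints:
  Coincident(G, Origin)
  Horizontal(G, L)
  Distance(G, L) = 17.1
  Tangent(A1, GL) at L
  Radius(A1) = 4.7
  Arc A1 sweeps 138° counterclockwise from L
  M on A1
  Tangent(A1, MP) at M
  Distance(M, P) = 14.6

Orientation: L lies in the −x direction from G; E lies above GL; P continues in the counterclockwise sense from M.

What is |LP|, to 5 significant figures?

19.545

On A1, L sits at bearing -90° from E; a 138° counterclockwise sweep puts M at bearing 48°, so M = E + 4.7·(cos 48°, sin 48°) = (-13.955, 8.1928). Tangency of A1 to MP means the radius EM is perpendicular to MP, so MP runs along (−sin 48°, cos 48°); with |MP| = 14.6, P = (-24.805, 17.962). Then |LP| = |P − L| = 19.545.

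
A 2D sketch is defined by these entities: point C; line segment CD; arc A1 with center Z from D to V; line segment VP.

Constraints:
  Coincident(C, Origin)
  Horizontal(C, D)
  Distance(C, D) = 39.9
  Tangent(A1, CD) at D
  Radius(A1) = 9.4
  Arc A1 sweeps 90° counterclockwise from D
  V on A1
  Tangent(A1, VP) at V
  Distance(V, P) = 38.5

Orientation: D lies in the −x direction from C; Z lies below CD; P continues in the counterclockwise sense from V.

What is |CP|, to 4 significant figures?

68.74

C is at the origin; CD is horizontal with |CD| = 39.9 and D on the −x side, so D = (-39.90, 0.000). Tangency of A1 to CD means the radius ZD is perpendicular to CD, so Z = D + (0, -9.4) = (-39.90, -9.400). On A1, D sits at bearing 90° from Z; a 90° counterclockwise sweep puts V at bearing 180°, so V = Z + 9.4·(cos 180°, sin 180°) = (-49.30, -9.400). A1 meets VP tangentially, so ZV is at right angles to VP, so VP runs along (−sin 180°, cos 180°); with |VP| = 38.5, P = (-49.30, -47.90). Then |CP| = |P − C| = 68.74.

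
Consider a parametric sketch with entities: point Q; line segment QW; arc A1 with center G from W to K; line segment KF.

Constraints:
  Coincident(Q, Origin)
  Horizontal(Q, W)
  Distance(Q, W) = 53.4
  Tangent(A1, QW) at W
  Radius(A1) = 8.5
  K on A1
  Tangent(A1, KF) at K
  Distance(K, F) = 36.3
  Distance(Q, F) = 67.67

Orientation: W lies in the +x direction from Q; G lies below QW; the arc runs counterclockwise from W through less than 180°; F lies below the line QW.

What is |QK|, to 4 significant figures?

46.01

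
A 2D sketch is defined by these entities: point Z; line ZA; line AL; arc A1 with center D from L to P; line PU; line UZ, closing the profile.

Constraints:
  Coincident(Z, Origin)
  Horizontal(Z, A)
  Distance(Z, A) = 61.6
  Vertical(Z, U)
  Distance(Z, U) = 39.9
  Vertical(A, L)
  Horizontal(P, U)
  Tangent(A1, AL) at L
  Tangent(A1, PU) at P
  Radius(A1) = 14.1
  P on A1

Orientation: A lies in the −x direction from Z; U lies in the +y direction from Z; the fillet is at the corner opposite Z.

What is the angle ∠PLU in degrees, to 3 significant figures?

32.1°

The virtual corner opposite Z is at (-61.6, 39.9). The tangent condition forces DL to be normal to AL and tangency of A1 to PU means the radius DP is perpendicular to PU, with radius 14.1, so the center D sits 14.1 in from both sides at D = (-47.5, 25.8). That places the tangent points at L = (-61.6, 25.8) on AL and P = (-47.5, 39.9) on PU. Then cos ∠PLU = LP·LU / (|LP||LU|), giving 32.1°.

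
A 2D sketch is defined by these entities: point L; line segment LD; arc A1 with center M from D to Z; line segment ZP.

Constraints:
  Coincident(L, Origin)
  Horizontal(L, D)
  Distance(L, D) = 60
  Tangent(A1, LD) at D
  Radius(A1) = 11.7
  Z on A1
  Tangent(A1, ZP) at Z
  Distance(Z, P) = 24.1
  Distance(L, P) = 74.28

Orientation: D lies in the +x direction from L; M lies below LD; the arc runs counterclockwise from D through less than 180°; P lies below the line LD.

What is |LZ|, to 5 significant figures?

53.473

Checks: |MZ| = 11.70 ✓; ∠(MZ, ZP) = 90.00° ✓; |ZP| = 24.10 ✓; |LP| = 74.28 ✓.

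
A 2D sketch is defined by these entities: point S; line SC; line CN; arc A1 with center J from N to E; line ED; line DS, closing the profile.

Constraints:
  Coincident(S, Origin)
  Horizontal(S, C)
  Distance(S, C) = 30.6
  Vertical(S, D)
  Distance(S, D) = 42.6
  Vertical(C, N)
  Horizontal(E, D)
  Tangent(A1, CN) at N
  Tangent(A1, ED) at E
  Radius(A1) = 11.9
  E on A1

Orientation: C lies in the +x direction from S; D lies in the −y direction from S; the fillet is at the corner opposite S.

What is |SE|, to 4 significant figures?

46.52

S is at the origin; S and C share the same y with |SC| = 30.6 and C on the +x side, so C = (30.60, 0.000). SD is vertical with |SD| = 42.6 and D on the −y side, so D = (0.000, -42.60). The virtual corner opposite S is at (30.60, -42.60). Since A1 is tangent to CN there, JN ⟂ CN and tangency of A1 to ED means the radius JE is perpendicular to ED, with radius 11.9, so the center J sits 11.9 in from both sides at J = (18.70, -30.70). That places the tangent points at N = (30.60, -30.70) on CN and E = (18.70, -42.60) on ED. Then |SE| = |E − S| = 46.52.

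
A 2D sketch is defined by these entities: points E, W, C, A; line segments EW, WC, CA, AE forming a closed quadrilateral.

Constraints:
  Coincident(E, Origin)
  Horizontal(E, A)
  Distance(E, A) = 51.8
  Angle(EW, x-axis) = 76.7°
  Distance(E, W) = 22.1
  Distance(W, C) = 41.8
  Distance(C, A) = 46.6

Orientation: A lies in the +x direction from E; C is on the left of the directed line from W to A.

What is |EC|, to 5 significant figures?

59.979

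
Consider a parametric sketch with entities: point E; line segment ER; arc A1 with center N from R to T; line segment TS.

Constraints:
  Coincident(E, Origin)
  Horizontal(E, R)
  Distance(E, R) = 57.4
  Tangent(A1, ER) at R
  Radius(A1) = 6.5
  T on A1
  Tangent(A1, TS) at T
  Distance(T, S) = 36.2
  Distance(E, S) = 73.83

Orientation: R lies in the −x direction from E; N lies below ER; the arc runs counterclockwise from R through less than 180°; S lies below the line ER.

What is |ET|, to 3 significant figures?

64.3

E is at the origin; ER is horizontal with |ER| = 57.4 and R on the −x side, so R = (-57.4, 0.00). Since A1 is tangent to ER there, NR ⟂ ER, so N = R + (0, -6.5) = (-57.4, -6.50). Since NT ⟂ TS (tangency), |NS| = √(6.5² + 36.2²) = 36.8 regardless of where T sits on A1. So S lies on both circle(E, 73.83) and circle(N, 36.8); the below-ER intersection is S = (-59.9, -43.2). T is the foot of the tangent from S: T = (-63.9, -7.22).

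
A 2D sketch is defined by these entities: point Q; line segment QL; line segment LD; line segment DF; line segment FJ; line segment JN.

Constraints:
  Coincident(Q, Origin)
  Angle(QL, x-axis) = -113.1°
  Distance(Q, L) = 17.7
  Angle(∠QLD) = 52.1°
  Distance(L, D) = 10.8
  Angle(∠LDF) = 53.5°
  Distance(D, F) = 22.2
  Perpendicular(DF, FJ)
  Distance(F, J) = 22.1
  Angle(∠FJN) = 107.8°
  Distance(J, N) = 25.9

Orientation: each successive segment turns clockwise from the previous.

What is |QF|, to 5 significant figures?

13.833

Q is at the origin; QL runs at -113.1° with length 17.7, so L = (-6.9444, -16.281). ∠QLD = 52.1° gives LD at 119.00° from the x-axis; with |LD| = 10.8, D = (-12.180, -6.8349). ∠LDF = 53.5° gives DF at -7.5000° from the x-axis; with |DF| = 22.2, F = (9.8298, -9.7326). Then |QF| = |F − Q| = 13.833.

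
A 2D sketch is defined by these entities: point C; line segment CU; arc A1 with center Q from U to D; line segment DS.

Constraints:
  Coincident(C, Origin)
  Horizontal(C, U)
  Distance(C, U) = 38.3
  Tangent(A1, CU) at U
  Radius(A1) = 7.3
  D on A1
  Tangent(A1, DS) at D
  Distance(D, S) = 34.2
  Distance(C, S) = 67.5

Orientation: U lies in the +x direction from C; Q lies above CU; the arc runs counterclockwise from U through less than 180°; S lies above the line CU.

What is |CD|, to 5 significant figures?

45.479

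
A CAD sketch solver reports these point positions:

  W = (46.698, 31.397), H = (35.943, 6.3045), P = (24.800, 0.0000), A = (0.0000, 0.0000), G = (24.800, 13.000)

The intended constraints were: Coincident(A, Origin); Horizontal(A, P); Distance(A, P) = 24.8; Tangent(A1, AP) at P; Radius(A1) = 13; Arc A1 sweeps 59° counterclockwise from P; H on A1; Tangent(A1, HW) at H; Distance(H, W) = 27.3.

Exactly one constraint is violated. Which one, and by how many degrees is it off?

Tangent(A1, HW) at H — off by 7.80°.

A = (0.00, 0.00) ✓; A.y = 0.00, P.y = 0.00 ✓; |AP| = 24.80 ✓; ∠(GP, PA) = 90.00° ✓; |GP| = 13.00 ✓; bearing(G→H) − bearing(G→P) = 59.00° ✓; |GH| = 13.00 ✓; ∠(GH, HW) = 82.20° ✗; |HW| = 27.30 ✓.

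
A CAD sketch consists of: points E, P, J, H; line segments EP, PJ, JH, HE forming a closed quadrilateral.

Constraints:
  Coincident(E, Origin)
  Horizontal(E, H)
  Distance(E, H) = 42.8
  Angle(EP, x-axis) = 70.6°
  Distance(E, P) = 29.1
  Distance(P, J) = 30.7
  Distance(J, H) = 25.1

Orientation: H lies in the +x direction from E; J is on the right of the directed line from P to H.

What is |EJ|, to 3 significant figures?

17.9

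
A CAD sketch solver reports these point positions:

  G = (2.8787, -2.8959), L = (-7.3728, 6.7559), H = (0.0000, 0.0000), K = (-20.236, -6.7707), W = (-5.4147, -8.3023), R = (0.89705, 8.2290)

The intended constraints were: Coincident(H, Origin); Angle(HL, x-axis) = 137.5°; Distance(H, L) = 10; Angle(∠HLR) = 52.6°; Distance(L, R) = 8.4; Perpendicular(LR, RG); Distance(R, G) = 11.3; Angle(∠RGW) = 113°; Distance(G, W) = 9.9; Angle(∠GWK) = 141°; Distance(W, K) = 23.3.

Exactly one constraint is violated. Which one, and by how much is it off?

Distance(W, K) = 23.3 — off by 8.40.

H = (0.00, 0.00) ✓; HL at 137.5° ✓; |HL| = 10.00 ✓; ∠HLR = 52.60° ✓; |LR| = 8.400 ✓; ∠(LR, RG) = 90.00° ✓; |RG| = 11.30 ✓; ∠RGW = 113.0° ✓; |GW| = 9.900 ✓; ∠GWK = 141.0° ✓; |WK| = 14.90 ✗.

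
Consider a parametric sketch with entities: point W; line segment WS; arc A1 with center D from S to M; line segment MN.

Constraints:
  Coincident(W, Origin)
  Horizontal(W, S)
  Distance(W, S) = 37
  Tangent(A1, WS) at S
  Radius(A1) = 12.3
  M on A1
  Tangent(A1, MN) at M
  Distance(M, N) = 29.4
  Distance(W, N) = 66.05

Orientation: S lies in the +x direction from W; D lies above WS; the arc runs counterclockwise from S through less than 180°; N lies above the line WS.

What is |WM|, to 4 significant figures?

50.43

W is at the origin; WS is horizontal with |WS| = 37.0 and S on the +x side, so S = (37.00, 0.000). The tangent condition forces DS to be normal to WS, so D = S + (0, 12.3) = (37.00, 12.30). Since DM ⟂ MN (tangency), |DN| = √(12.3² + 29.4²) = 31.87 regardless of where M sits on A1. So N lies on both circle(W, 66.05) and circle(D, 31.87); the above-WS intersection is N = (52.41, 40.20). M is the foot of the tangent from N: M = (49.23, 10.97).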